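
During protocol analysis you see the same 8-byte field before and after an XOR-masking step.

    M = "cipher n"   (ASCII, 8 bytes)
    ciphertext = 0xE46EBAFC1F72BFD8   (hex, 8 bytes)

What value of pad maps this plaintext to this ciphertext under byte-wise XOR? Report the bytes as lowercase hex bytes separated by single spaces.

Since ciphertext = M ⊕ pad, XORing both sides with M gives pad = M ⊕ ciphertext.
byte 0: 63 XOR e4 = 87
byte 1: 69 XOR 6e = 07
byte 2: 70 XOR ba = ca
byte 3: 68 XOR fc = 94
byte 4: 65 XOR 1f = 7a
byte 5: 72 XOR 72 = 00
byte 6: 20 XOR bf = 9f
byte 7: 6e XOR d8 = b6

87 07 ca 94 7a 00 9f b6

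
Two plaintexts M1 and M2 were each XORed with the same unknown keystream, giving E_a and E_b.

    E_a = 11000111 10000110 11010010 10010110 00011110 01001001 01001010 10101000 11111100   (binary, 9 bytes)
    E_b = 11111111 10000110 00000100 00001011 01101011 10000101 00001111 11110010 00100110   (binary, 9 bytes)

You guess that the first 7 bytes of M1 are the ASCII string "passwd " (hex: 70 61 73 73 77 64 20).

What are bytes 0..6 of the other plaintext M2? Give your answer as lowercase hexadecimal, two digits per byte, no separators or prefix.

First, E_a ⊕ E_b = (M1 ⊕ K) ⊕ (M2 ⊕ K) = M1 ⊕ M2, so the key drops out. Then M2 = (M1 ⊕ M2) ⊕ M1 over the first 7 bytes.
byte 0: (c7 ⊕ ff) ⊕ 70 = 38 ⊕ 70 = 48
byte 1: (86 ⊕ 86) ⊕ 61 = 00 ⊕ 61 = 61
byte 2: (d2 ⊕ 04) ⊕ 73 = d6 ⊕ 73 = a5
byte 3: (96 ⊕ 0b) ⊕ 73 = 9d ⊕ 73 = ee
byte 4: (1e ⊕ 6b) ⊕ 77 = 75 ⊕ 77 = 02
byte 5: (49 ⊕ 85) ⊕ 64 = cc ⊕ 64 = a8
byte 6: (4a ⊕ 0f) ⊕ 20 = 45 ⊕ 20 = 65

4861a5ee02a865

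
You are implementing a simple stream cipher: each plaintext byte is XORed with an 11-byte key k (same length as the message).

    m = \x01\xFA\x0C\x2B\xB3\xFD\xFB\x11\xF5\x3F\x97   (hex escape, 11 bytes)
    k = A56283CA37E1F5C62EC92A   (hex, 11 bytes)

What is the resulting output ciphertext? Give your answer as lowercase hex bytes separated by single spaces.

a4 98 8f e1 84 1c 0e d7 db f6 bd

XOR is its own inverse, so applying the key byte-wise gives the result directly.
byte 0: 01 XOR a5 = a4
byte 1: fa XOR 62 = 98
byte 2: 0c XOR 83 = 8f
byte 3: 2b XOR ca = e1
byte 4: b3 XOR 37 = 84
byte 5: fd XOR e1 = 1c
byte 6: fb XOR f5 = 0e
byte 7: 11 XOR c6 = d7
byte 8: f5 XOR 2e = db
byte 9: 3f XOR c9 = f6
byte 10: 97 XOR 2a = bd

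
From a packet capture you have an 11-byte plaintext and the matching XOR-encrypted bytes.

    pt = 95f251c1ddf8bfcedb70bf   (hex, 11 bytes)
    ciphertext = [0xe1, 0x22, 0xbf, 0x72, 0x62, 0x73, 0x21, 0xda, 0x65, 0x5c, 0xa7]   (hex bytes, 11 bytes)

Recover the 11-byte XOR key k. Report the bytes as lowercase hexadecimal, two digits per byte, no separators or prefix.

74d0eeb3bf8b9e14be2c18

Since ciphertext = pt ⊕ k, XORing both sides with pt gives k = pt ⊕ ciphertext.
95 xor e1 = 74
f2 xor 22 = d0
51 xor bf = ee
c1 xor 72 = b3
dd xor 62 = bf
f8 xor 73 = 8b
bf xor 21 = 9e
ce xor da = 14
db xor 65 = be
70 xor 5c = 2c
bf xor a7 = 18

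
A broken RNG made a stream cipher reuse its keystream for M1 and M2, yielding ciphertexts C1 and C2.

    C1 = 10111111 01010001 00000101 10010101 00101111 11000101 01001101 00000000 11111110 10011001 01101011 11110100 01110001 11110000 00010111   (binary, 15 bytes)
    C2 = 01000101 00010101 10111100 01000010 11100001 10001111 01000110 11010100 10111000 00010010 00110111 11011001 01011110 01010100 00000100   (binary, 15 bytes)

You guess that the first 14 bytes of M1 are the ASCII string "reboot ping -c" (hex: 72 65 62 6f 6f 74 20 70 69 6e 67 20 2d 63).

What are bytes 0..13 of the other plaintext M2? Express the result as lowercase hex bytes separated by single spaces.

88 21 db b8 a1 3e 2b a4 2f e5 3b 0d 02 c7

First, C1 ⊕ C2 = (M1 ⊕ K) ⊕ (M2 ⊕ K) = M1 ⊕ M2, so the key drops out. Then M2 = (M1 ⊕ M2) ⊕ M1 over the first 14 bytes.
byte 0: (bf XOR 45) XOR 72 = fa XOR 72 = 88
byte 1: (51 XOR 15) XOR 65 = 44 XOR 65 = 21
byte 2: (05 XOR bc) XOR 62 = b9 XOR 62 = db
byte 3: (95 XOR 42) XOR 6f = d7 XOR 6f = b8
byte 4: (2f XOR e1) XOR 6f = ce XOR 6f = a1
byte 5: (c5 XOR 8f) XOR 74 = 4a XOR 74 = 3e
byte 6: (4d XOR 46) XOR 20 = 0b XOR 20 = 2b
byte 7: (00 XOR d4) XOR 70 = d4 XOR 70 = a4
byte 8: (fe XOR b8) XOR 69 = 46 XOR 69 = 2f
byte 9: (99 XOR 12) XOR 6e = 8b XOR 6e = e5
byte 10: (6b XOR 37) XOR 67 = 5c XOR 67 = 3b
byte 11: (f4 XOR d9) XOR 20 = 2d XOR 20 = 0d
byte 12: (71 XOR 5e) XOR 2d = 2f XOR 2d = 02
byte 13: (f0 XOR 54) XOR 63 = a4 XOR 63 = c7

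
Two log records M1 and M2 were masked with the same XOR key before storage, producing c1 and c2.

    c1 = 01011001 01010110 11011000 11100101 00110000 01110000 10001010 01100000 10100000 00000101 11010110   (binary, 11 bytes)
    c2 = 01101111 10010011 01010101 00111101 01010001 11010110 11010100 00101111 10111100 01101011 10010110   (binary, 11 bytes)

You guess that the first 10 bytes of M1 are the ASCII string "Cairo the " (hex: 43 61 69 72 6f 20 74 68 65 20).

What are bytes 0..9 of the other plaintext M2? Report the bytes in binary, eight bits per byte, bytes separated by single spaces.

First, c1 ⊕ c2 = (M1 ⊕ K) ⊕ (M2 ⊕ K) = M1 ⊕ M2, so the key drops out. Then M2 = (M1 ⊕ M2) ⊕ M1 over the first 10 bytes.
byte 0: (59 XOR 6f) XOR 43 = 36 XOR 43 = 75
byte 1: (56 XOR 93) XOR 61 = c5 XOR 61 = a4
byte 2: (d8 XOR 55) XOR 69 = 8d XOR 69 = e4
byte 3: (e5 XOR 3d) XOR 72 = d8 XOR 72 = aa
byte 4: (30 XOR 51) XOR 6f = 61 XOR 6f = 0e
byte 5: (70 XOR d6) XOR 20 = a6 XOR 20 = 86
byte 6: (8a XOR d4) XOR 74 = 5e XOR 74 = 2a
byte 7: (60 XOR 2f) XOR 68 = 4f XOR 68 = 27
byte 8: (a0 XOR bc) XOR 65 = 1c XOR 65 = 79
byte 9: (05 XOR 6b) XOR 20 = 6e XOR 20 = 4e

01110101 10100100 11100100 10101010 00001110 10000110 00101010 00100111 01111001 01001110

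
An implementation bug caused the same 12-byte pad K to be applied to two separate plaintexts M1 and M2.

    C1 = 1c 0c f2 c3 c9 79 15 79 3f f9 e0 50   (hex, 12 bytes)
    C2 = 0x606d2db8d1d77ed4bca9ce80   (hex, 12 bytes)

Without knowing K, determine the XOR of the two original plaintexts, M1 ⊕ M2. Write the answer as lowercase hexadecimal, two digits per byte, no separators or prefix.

7c61df7b18ae6bad83502ed0

C1 ⊕ C2 = (M1 ⊕ K) ⊕ (M2 ⊕ K) = M1 ⊕ M2 — the shared key cancels under XOR.
byte 0: 1c XOR 60 = 7c
byte 1: 0c XOR 6d = 61
byte 2: f2 XOR 2d = df
byte 3: c3 XOR b8 = 7b
byte 4: c9 XOR d1 = 18
byte 5: 79 XOR d7 = ae
byte 6: 15 XOR 7e = 6b
byte 7: 79 XOR d4 = ad
byte 8: 3f XOR bc = 83
byte 9: f9 XOR a9 = 50
byte 10: e0 XOR ce = 2e
byte 11: 50 XOR 80 = d0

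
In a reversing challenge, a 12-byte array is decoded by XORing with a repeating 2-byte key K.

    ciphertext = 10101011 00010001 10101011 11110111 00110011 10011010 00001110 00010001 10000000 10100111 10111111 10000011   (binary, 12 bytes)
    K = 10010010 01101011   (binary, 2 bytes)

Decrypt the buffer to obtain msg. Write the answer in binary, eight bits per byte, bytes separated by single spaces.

The 2-byte key repeats, so the effective keystream is 92 6b 92 6b 92 6b 92 6b 92 6b 92 6b.
byte 0: ab xor 92 = 39
byte 1: 11 xor 6b = 7a
byte 2: ab xor 92 = 39
byte 3: f7 xor 6b = 9c
byte 4: 33 xor 92 = a1
byte 5: 9a xor 6b = f1
byte 6: 0e xor 92 = 9c
byte 7: 11 xor 6b = 7a
byte 8: 80 xor 92 = 12
byte 9: a7 xor 6b = cc
byte 10: bf xor 92 = 2d
byte 11: 83 xor 6b = e8

00111001 01111010 00111001 10011100 10100001 11110001 10011100 01111010 00010010 11001100 00101101 11101000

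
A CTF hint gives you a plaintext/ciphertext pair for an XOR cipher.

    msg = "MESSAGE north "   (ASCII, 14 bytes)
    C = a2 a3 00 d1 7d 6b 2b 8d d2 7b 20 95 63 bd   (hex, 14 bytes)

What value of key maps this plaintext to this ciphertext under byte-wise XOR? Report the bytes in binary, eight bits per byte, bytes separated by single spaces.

Since C = msg ⊕ key, XORing both sides with msg gives key = msg ⊕ C.
4d XOR a2 = ef
45 XOR a3 = e6
53 XOR 00 = 53
53 XOR d1 = 82
41 XOR 7d = 3c
47 XOR 6b = 2c
45 XOR 2b = 6e
20 XOR 8d = ad
6e XOR d2 = bc
6f XOR 7b = 14
72 XOR 20 = 52
74 XOR 95 = e1
68 XOR 63 = 0b
20 XOR bd = 9d

11101111 11100110 01010011 10000010 00111100 00101100 01101110 10101101 10111100 00010100 01010010 11100001 00001011 10011101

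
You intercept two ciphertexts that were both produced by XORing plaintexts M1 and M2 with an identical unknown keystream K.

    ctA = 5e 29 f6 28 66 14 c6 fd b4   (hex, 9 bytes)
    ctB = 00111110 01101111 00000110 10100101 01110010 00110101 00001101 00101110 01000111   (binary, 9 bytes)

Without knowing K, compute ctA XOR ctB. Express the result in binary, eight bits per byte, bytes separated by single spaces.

ctA ⊕ ctB = (M1 ⊕ K) ⊕ (M2 ⊕ K) = M1 ⊕ M2 — the shared key cancels under XOR.
5e xor 3e = 60
29 xor 6f = 46
f6 xor 06 = f0
28 xor a5 = 8d
66 xor 72 = 14
14 xor 35 = 21
c6 xor 0d = cb
fd xor 2e = d3
b4 xor 47 = f3

01100000 01000110 11110000 10001101 00010100 00100001 11001011 11010011 11110011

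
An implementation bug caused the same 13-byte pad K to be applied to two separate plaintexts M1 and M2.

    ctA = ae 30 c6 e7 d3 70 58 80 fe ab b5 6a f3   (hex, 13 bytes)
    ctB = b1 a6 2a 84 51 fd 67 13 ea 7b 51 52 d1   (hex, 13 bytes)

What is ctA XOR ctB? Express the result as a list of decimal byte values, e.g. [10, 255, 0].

ctA ⊕ ctB = (M1 ⊕ K) ⊕ (M2 ⊕ K) = M1 ⊕ M2 — the shared key cancels under XOR.
174 ⊕ 177 =  31
 48 ⊕ 166 = 150
198 ⊕  42 = 236
231 ⊕ 132 =  99
211 ⊕  81 = 130
112 ⊕ 253 = 141
 88 ⊕ 103 =  63
128 ⊕  19 = 147
254 ⊕ 234 =  20
171 ⊕ 123 = 208
181 ⊕  81 = 228
106 ⊕  82 =  56
243 ⊕ 209 =  34

[31, 150, 236, 99, 130, 141, 63, 147, 20, 208, 228, 56, 34]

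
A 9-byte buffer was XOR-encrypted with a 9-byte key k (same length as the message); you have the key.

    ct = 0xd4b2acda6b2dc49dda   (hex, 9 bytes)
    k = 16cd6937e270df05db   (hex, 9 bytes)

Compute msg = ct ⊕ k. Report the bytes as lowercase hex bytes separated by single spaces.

c2 7f c5 ed 89 5d 1b 98 01

11010100 xor 00010110 = 11000010
10110010 xor 11001101 = 01111111
10101100 xor 01101001 = 11000101
11011010 xor 00110111 = 11101101
01101011 xor 11100010 = 10001001
00101101 xor 01110000 = 01011101
11000100 xor 11011111 = 00011011
10011101 xor 00000101 = 10011000
11011010 xor 11011011 = 00000001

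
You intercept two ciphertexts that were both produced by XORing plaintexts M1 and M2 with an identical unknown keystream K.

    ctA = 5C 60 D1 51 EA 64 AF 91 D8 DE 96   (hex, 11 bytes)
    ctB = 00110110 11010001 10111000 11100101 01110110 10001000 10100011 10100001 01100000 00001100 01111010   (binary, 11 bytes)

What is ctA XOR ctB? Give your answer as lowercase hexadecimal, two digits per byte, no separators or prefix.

ctA ⊕ ctB = (M1 ⊕ K) ⊕ (M2 ⊕ K) = M1 ⊕ M2 — the shared key cancels under XOR.
01011100 xor 00110110 = 01101010
01100000 xor 11010001 = 10110001
11010001 xor 10111000 = 01101001
01010001 xor 11100101 = 10110100
11101010 xor 01110110 = 10011100
01100100 xor 10001000 = 11101100
10101111 xor 10100011 = 00001100
10010001 xor 10100001 = 00110000
11011000 xor 01100000 = 10111000
11011110 xor 00001100 = 11010010
10010110 xor 01111010 = 11101100

6ab169b49cec0c30b8d2ec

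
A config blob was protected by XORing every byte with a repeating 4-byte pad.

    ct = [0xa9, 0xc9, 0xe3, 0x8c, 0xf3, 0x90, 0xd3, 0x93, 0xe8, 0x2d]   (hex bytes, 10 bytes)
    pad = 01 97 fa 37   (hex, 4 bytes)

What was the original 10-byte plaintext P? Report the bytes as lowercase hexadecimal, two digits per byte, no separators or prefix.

The 4-byte key repeats, so the effective keystream is 01 97 fa 37 01 97 fa 37 01 97.
byte 0: a9 ⊕ 01 = a8
byte 1: c9 ⊕ 97 = 5e
byte 2: e3 ⊕ fa = 19
byte 3: 8c ⊕ 37 = bb
byte 4: f3 ⊕ 01 = f2
byte 5: 90 ⊕ 97 = 07
byte 6: d3 ⊕ fa = 29
byte 7: 93 ⊕ 37 = a4
byte 8: e8 ⊕ 01 = e9
byte 9: 2d ⊕ 97 = ba

a85e19bbf20729a4e9ba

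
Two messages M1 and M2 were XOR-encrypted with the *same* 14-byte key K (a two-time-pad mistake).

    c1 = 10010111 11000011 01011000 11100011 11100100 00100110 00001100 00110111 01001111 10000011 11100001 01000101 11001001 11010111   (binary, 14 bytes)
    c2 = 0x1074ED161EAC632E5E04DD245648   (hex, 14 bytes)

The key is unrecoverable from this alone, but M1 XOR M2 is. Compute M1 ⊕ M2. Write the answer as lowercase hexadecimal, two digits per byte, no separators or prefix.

c1 ⊕ c2 = (M1 ⊕ K) ⊕ (M2 ⊕ K) = M1 ⊕ M2 — the shared key cancels under XOR.
byte 0: 97 ⊕ 10 = 87
byte 1: c3 ⊕ 74 = b7
byte 2: 58 ⊕ ed = b5
byte 3: e3 ⊕ 16 = f5
byte 4: e4 ⊕ 1e = fa
byte 5: 26 ⊕ ac = 8a
byte 6: 0c ⊕ 63 = 6f
byte 7: 37 ⊕ 2e = 19
byte 8: 4f ⊕ 5e = 11
byte 9: 83 ⊕ 04 = 87
byte 10: e1 ⊕ dd = 3c
byte 11: 45 ⊕ 24 = 61
byte 12: c9 ⊕ 56 = 9f
byte 13: d7 ⊕ 48 = 9f

87b7b5f5fa8a6f1911873c619f9f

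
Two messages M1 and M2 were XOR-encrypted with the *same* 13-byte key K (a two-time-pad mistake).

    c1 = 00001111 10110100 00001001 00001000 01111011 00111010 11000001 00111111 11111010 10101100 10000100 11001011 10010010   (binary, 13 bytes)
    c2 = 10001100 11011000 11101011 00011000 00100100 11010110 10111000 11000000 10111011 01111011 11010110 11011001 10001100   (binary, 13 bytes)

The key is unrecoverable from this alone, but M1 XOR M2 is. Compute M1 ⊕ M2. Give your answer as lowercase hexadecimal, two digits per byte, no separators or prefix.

836ce2105fec79ff41d752121e

c1 ⊕ c2 = (M1 ⊕ K) ⊕ (M2 ⊕ K) = M1 ⊕ M2 — the shared key cancels under XOR.
0f ^ 8c = 83
b4 ^ d8 = 6c
09 ^ eb = e2
08 ^ 18 = 10
7b ^ 24 = 5f
3a ^ d6 = ec
c1 ^ b8 = 79
3f ^ c0 = ff
fa ^ bb = 41
ac ^ 7b = d7
84 ^ d6 = 52
cb ^ d9 = 12
92 ^ 8c = 1e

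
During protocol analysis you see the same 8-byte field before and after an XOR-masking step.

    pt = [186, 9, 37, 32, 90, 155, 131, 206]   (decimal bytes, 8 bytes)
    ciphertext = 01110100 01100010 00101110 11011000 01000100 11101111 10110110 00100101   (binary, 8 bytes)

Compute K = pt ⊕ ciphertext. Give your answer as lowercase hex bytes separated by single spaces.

Since ciphertext = pt ⊕ K, XORing both sides with pt gives K = pt ⊕ ciphertext.
byte 0: ba ⊕ 74 = ce
byte 1: 09 ⊕ 62 = 6b
byte 2: 25 ⊕ 2e = 0b
byte 3: 20 ⊕ d8 = f8
byte 4: 5a ⊕ 44 = 1e
byte 5: 9b ⊕ ef = 74
byte 6: 83 ⊕ b6 = 35
byte 7: ce ⊕ 25 = eb

ce 6b 0b f8 1e 74 35 eb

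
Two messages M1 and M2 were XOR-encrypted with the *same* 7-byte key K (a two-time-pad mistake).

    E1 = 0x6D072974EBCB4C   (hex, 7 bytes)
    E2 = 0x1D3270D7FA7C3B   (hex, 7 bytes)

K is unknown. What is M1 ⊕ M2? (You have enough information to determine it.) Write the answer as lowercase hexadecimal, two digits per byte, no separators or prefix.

E1 ⊕ E2 = (M1 ⊕ K) ⊕ (M2 ⊕ K) = M1 ⊕ M2 — the shared key cancels under XOR.
6d xor 1d = 70
07 xor 32 = 35
29 xor 70 = 59
74 xor d7 = a3
eb xor fa = 11
cb xor 7c = b7
4c xor 3b = 77

703559a311b777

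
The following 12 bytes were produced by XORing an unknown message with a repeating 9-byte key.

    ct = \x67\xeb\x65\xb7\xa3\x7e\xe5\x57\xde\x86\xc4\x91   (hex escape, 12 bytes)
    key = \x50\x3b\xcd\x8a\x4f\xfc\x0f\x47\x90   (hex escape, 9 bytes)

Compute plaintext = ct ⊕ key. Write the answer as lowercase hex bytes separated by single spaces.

The 9-byte key repeats, so the effective keystream is 50 3b cd 8a 4f fc 0f 47 90 50 3b cd.
byte 0: 67 ⊕ 50 = 37
byte 1: eb ⊕ 3b = d0
byte 2: 65 ⊕ cd = a8
byte 3: b7 ⊕ 8a = 3d
byte 4: a3 ⊕ 4f = ec
byte 5: 7e ⊕ fc = 82
byte 6: e5 ⊕ 0f = ea
byte 7: 57 ⊕ 47 = 10
byte 8: de ⊕ 90 = 4e
byte 9: 86 ⊕ 50 = d6
byte 10: c4 ⊕ 3b = ff
byte 11: 91 ⊕ cd = 5c

37 d0 a8 3d ec 82 ea 10 4e d6 ff 5c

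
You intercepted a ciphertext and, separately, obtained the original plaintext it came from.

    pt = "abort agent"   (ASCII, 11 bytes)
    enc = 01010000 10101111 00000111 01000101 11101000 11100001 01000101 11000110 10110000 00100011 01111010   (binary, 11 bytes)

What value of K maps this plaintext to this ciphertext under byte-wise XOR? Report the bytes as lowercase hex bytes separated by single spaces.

31 cd 68 37 9c c1 24 a1 d5 4d 0e

Since enc = pt ⊕ K, XORing both sides with pt gives K = pt ⊕ enc.
 97 ^  80 =  49
 98 ^ 175 = 205
111 ^   7 = 104
114 ^  69 =  55
116 ^ 232 = 156
 32 ^ 225 = 193
 97 ^  69 =  36
103 ^ 198 = 161
101 ^ 176 = 213
110 ^  35 =  77
116 ^ 122 =  14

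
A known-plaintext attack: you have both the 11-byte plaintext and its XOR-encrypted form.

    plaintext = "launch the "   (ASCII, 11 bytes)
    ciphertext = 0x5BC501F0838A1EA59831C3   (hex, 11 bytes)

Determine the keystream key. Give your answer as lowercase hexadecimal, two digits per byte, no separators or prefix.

37a4749ee0e23ed1f054e3

Since ciphertext = plaintext ⊕ key, XORing both sides with plaintext gives key = plaintext ⊕ ciphertext.
6c xor 5b = 37
61 xor c5 = a4
75 xor 01 = 74
6e xor f0 = 9e
63 xor 83 = e0
68 xor 8a = e2
20 xor 1e = 3e
74 xor a5 = d1
68 xor 98 = f0
65 xor 31 = 54
20 xor c3 = e3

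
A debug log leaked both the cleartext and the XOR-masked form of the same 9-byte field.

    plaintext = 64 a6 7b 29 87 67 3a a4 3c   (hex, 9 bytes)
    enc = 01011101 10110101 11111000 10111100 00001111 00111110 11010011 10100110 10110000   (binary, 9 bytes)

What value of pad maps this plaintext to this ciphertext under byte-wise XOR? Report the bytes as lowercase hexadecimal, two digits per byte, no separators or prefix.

Since enc = plaintext ⊕ pad, XORing both sides with plaintext gives pad = plaintext ⊕ enc.
64 xor 5d = 39
a6 xor b5 = 13
7b xor f8 = 83
29 xor bc = 95
87 xor 0f = 88
67 xor 3e = 59
3a xor d3 = e9
a4 xor a6 = 02
3c xor b0 = 8c

391383958859e9028c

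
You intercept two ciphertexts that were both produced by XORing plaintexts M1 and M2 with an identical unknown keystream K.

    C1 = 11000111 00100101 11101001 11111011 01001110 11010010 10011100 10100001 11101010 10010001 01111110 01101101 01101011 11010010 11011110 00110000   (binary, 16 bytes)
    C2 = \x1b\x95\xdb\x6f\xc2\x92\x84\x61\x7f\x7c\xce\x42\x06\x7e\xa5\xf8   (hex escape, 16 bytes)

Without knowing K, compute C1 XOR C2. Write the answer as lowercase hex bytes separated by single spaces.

dc b0 32 94 8c 40 18 c0 95 ed b0 2f 6d ac 7b c8

C1 ⊕ C2 = (M1 ⊕ K) ⊕ (M2 ⊕ K) = M1 ⊕ M2 — the shared key cancels under XOR.
c7 xor 1b = dc
25 xor 95 = b0
e9 xor db = 32
fb xor 6f = 94
4e xor c2 = 8c
d2 xor 92 = 40
9c xor 84 = 18
a1 xor 61 = c0
ea xor 7f = 95
91 xor 7c = ed
7e xor ce = b0
6d xor 42 = 2f
6b xor 06 = 6d
d2 xor 7e = ac
de xor a5 = 7b
30 xor f8 = c8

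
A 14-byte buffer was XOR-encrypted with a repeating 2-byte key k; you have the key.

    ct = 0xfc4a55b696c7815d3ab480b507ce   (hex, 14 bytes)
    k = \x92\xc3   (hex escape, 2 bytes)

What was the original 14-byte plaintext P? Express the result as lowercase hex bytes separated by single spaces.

6e 89 c7 75 04 04 13 9e a8 77 12 76 95 0d

The 2-byte key repeats, so the effective keystream is 92 c3 92 c3 92 c3 92 c3 92 c3 92 c3 92 c3.
byte 0: fc ⊕ 92 = 6e
byte 1: 4a ⊕ c3 = 89
byte 2: 55 ⊕ 92 = c7
byte 3: b6 ⊕ c3 = 75
byte 4: 96 ⊕ 92 = 04
byte 5: c7 ⊕ c3 = 04
byte 6: 81 ⊕ 92 = 13
byte 7: 5d ⊕ c3 = 9e
byte 8: 3a ⊕ 92 = a8
byte 9: b4 ⊕ c3 = 77
byte 10: 80 ⊕ 92 = 12
byte 11: b5 ⊕ c3 = 76
byte 12: 07 ⊕ 92 = 95
byte 13: ce ⊕ c3 = 0d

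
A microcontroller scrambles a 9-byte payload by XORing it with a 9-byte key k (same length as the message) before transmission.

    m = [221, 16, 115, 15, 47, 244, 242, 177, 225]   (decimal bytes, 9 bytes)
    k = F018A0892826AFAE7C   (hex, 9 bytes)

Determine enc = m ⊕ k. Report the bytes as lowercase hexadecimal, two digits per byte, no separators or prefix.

11011101 xor 11110000 = 00101101
00010000 xor 00011000 = 00001000
01110011 xor 10100000 = 11010011
00001111 xor 10001001 = 10000110
00101111 xor 00101000 = 00000111
11110100 xor 00100110 = 11010010
11110010 xor 10101111 = 01011101
10110001 xor 10101110 = 00011111
11100001 xor 01111100 = 10011101

2d08d38607d25d1f9d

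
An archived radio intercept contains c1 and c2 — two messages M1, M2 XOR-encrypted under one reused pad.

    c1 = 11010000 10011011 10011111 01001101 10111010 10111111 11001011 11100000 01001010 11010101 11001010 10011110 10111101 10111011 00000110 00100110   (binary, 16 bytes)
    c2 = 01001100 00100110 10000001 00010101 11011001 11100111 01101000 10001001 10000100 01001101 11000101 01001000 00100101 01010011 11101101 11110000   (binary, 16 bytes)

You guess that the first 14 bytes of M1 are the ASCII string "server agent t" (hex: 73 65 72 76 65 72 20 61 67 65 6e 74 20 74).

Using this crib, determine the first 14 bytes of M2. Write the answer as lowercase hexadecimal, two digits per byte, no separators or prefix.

First, c1 ⊕ c2 = (M1 ⊕ K) ⊕ (M2 ⊕ K) = M1 ⊕ M2, so the key drops out. Then M2 = (M1 ⊕ M2) ⊕ M1 over the first 14 bytes.
byte 0: (d0 xor 4c) xor 73 = 9c xor 73 = ef
byte 1: (9b xor 26) xor 65 = bd xor 65 = d8
byte 2: (9f xor 81) xor 72 = 1e xor 72 = 6c
byte 3: (4d xor 15) xor 76 = 58 xor 76 = 2e
byte 4: (ba xor d9) xor 65 = 63 xor 65 = 06
byte 5: (bf xor e7) xor 72 = 58 xor 72 = 2a
byte 6: (cb xor 68) xor 20 = a3 xor 20 = 83
byte 7: (e0 xor 89) xor 61 = 69 xor 61 = 08
byte 8: (4a xor 84) xor 67 = ce xor 67 = a9
byte 9: (d5 xor 4d) xor 65 = 98 xor 65 = fd
byte 10: (ca xor c5) xor 6e = 0f xor 6e = 61
byte 11: (9e xor 48) xor 74 = d6 xor 74 = a2
byte 12: (bd xor 25) xor 20 = 98 xor 20 = b8
byte 13: (bb xor 53) xor 74 = e8 xor 74 = 9c

efd86c2e062a8308a9fd61a2b89c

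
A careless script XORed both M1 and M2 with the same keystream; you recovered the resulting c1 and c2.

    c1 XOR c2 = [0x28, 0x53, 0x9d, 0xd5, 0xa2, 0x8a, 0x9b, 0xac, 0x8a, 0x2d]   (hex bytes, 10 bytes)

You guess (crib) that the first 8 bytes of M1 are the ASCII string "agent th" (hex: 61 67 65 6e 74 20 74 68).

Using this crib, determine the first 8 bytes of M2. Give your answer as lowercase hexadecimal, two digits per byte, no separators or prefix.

Since c1 ⊕ c2 = M1 ⊕ M2, XORing with the guessed M1 bytes yields the corresponding M2 bytes: M2 = (c1 ⊕ c2) ⊕ M1.
00101000 ⊕ 01100001 = 01001001
01010011 ⊕ 01100111 = 00110100
10011101 ⊕ 01100101 = 11111000
11010101 ⊕ 01101110 = 10111011
10100010 ⊕ 01110100 = 11010110
10001010 ⊕ 00100000 = 10101010
10011011 ⊕ 01110100 = 11101111
10101100 ⊕ 01101000 = 11000100

4934f8bbd6aaefc4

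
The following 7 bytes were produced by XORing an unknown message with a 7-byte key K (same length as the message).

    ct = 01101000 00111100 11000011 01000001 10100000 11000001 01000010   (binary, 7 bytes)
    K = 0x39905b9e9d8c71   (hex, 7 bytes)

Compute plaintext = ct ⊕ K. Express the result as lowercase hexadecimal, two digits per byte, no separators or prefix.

51ac98df3d4d33

68 ^ 39 = 51
3c ^ 90 = ac
c3 ^ 5b = 98
41 ^ 9e = df
a0 ^ 9d = 3d
c1 ^ 8c = 4d
42 ^ 71 = 33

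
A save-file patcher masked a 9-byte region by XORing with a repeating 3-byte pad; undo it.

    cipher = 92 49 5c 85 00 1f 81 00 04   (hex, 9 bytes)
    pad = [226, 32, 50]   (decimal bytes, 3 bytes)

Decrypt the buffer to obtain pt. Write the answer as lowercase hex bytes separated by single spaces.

70 69 6e 67 20 2d 63 20 36

The 3-byte key repeats, so the effective keystream is e2 20 32 e2 20 32 e2 20 32.
byte 0: 92 XOR e2 = 70
byte 1: 49 XOR 20 = 69
byte 2: 5c XOR 32 = 6e
byte 3: 85 XOR e2 = 67
byte 4: 00 XOR 20 = 20
byte 5: 1f XOR 32 = 2d
byte 6: 81 XOR e2 = 63
byte 7: 00 XOR 20 = 20
byte 8: 04 XOR 32 = 36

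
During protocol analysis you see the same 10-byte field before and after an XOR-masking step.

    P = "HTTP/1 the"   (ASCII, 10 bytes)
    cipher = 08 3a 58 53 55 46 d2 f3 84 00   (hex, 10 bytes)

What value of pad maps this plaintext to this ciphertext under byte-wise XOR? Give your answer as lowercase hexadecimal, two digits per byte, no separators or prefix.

Since cipher = P ⊕ pad, XORing both sides with P gives pad = P ⊕ cipher.
byte 0: 48 xor 08 = 40
byte 1: 54 xor 3a = 6e
byte 2: 54 xor 58 = 0c
byte 3: 50 xor 53 = 03
byte 4: 2f xor 55 = 7a
byte 5: 31 xor 46 = 77
byte 6: 20 xor d2 = f2
byte 7: 74 xor f3 = 87
byte 8: 68 xor 84 = ec
byte 9: 65 xor 00 = 65

406e0c037a77f287ec65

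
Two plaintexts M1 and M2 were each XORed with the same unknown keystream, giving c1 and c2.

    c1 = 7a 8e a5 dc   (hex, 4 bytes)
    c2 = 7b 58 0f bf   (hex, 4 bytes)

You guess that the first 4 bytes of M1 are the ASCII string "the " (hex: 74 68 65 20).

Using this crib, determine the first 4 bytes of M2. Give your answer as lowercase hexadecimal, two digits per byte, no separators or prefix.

75becf43

First, c1 ⊕ c2 = (M1 ⊕ K) ⊕ (M2 ⊕ K) = M1 ⊕ M2, so the key drops out. Then M2 = (M1 ⊕ M2) ⊕ M1 over the first 4 bytes.
byte 0: (7a xor 7b) xor 74 = 01 xor 74 = 75
byte 1: (8e xor 58) xor 68 = d6 xor 68 = be
byte 2: (a5 xor 0f) xor 65 = aa xor 65 = cf
byte 3: (dc xor bf) xor 20 = 63 xor 20 = 43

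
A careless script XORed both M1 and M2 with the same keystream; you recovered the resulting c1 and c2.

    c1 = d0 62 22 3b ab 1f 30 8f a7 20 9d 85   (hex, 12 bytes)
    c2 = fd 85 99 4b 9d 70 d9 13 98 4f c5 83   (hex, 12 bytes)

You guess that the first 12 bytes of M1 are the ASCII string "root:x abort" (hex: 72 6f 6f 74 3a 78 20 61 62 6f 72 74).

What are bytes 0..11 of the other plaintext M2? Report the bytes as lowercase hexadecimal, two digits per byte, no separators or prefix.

First, c1 ⊕ c2 = (M1 ⊕ K) ⊕ (M2 ⊕ K) = M1 ⊕ M2, so the key drops out. Then M2 = (M1 ⊕ M2) ⊕ M1 over the first 12 bytes.
byte 0: (d0 xor fd) xor 72 = 2d xor 72 = 5f
byte 1: (62 xor 85) xor 6f = e7 xor 6f = 88
byte 2: (22 xor 99) xor 6f = bb xor 6f = d4
byte 3: (3b xor 4b) xor 74 = 70 xor 74 = 04
byte 4: (ab xor 9d) xor 3a = 36 xor 3a = 0c
byte 5: (1f xor 70) xor 78 = 6f xor 78 = 17
byte 6: (30 xor d9) xor 20 = e9 xor 20 = c9
byte 7: (8f xor 13) xor 61 = 9c xor 61 = fd
byte 8: (a7 xor 98) xor 62 = 3f xor 62 = 5d
byte 9: (20 xor 4f) xor 6f = 6f xor 6f = 00
byte 10: (9d xor c5) xor 72 = 58 xor 72 = 2a
byte 11: (85 xor 83) xor 74 = 06 xor 74 = 72

5f88d4040c17c9fd5d002a72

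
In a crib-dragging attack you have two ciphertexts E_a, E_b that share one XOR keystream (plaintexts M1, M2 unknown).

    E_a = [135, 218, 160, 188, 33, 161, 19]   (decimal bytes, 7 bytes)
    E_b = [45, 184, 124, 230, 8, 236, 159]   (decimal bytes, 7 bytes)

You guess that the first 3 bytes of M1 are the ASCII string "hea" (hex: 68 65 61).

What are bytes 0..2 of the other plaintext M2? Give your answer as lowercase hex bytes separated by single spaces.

First, E_a ⊕ E_b = (M1 ⊕ K) ⊕ (M2 ⊕ K) = M1 ⊕ M2, so the key drops out. Then M2 = (M1 ⊕ M2) ⊕ M1 over the first 3 bytes.
byte 0: (87 xor 2d) xor 68 = aa xor 68 = c2
byte 1: (da xor b8) xor 65 = 62 xor 65 = 07
byte 2: (a0 xor 7c) xor 61 = dc xor 61 = bd

c2 07 bd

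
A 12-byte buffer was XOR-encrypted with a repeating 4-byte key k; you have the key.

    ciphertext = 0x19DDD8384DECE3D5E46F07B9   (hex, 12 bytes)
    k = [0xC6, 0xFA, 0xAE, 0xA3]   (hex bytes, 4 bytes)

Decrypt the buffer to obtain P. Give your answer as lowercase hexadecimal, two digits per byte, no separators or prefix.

The 4-byte key repeats, so the effective keystream is c6 fa ae a3 c6 fa ae a3 c6 fa ae a3.
byte 0: 19 ⊕ c6 = df
byte 1: dd ⊕ fa = 27
byte 2: d8 ⊕ ae = 76
byte 3: 38 ⊕ a3 = 9b
byte 4: 4d ⊕ c6 = 8b
byte 5: ec ⊕ fa = 16
byte 6: e3 ⊕ ae = 4d
byte 7: d5 ⊕ a3 = 76
byte 8: e4 ⊕ c6 = 22
byte 9: 6f ⊕ fa = 95
byte 10: 07 ⊕ ae = a9
byte 11: b9 ⊕ a3 = 1a

df27769b8b164d762295a91a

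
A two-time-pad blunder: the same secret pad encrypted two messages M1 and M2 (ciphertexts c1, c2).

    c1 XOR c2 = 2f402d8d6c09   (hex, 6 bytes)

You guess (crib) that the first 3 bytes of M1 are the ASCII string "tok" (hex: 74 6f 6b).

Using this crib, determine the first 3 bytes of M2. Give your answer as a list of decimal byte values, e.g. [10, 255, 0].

[91, 47, 70]

Since c1 ⊕ c2 = M1 ⊕ M2, XORing with the guessed M1 bytes yields the corresponding M2 bytes: M2 = (c1 ⊕ c2) ⊕ M1.
00101111 ⊕ 01110100 = 01011011
01000000 ⊕ 01101111 = 00101111
00101101 ⊕ 01101011 = 01000110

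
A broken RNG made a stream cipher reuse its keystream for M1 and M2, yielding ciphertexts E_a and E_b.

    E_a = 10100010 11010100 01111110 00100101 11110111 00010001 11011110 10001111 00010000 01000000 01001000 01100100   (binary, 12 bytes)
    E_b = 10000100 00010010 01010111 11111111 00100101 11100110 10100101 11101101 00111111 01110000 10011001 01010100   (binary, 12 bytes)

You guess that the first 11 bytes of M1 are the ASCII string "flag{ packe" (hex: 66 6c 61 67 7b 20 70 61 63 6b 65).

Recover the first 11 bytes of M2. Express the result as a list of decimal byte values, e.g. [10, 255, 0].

[64, 170, 72, 189, 169, 215, 11, 3, 76, 91, 180]

First, E_a ⊕ E_b = (M1 ⊕ K) ⊕ (M2 ⊕ K) = M1 ⊕ M2, so the key drops out. Then M2 = (M1 ⊕ M2) ⊕ M1 over the first 11 bytes.
byte 0: (a2 ⊕ 84) ⊕ 66 = 26 ⊕ 66 = 40
byte 1: (d4 ⊕ 12) ⊕ 6c = c6 ⊕ 6c = aa
byte 2: (7e ⊕ 57) ⊕ 61 = 29 ⊕ 61 = 48
byte 3: (25 ⊕ ff) ⊕ 67 = da ⊕ 67 = bd
byte 4: (f7 ⊕ 25) ⊕ 7b = d2 ⊕ 7b = a9
byte 5: (11 ⊕ e6) ⊕ 20 = f7 ⊕ 20 = d7
byte 6: (de ⊕ a5) ⊕ 70 = 7b ⊕ 70 = 0b
byte 7: (8f ⊕ ed) ⊕ 61 = 62 ⊕ 61 = 03
byte 8: (10 ⊕ 3f) ⊕ 63 = 2f ⊕ 63 = 4c
byte 9: (40 ⊕ 70) ⊕ 6b = 30 ⊕ 6b = 5b
byte 10: (48 ⊕ 99) ⊕ 65 = d1 ⊕ 65 = b4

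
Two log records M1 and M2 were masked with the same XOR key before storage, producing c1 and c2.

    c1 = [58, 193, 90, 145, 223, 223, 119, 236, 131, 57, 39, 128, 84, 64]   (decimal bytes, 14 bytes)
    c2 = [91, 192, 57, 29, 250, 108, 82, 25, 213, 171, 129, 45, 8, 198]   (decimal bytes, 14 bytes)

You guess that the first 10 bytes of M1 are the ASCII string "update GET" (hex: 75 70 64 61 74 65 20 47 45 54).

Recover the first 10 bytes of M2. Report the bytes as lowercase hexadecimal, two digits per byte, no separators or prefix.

147107ed51d605b213c6

First, c1 ⊕ c2 = (M1 ⊕ K) ⊕ (M2 ⊕ K) = M1 ⊕ M2, so the key drops out. Then M2 = (M1 ⊕ M2) ⊕ M1 over the first 10 bytes.
byte 0: (3a xor 5b) xor 75 = 61 xor 75 = 14
byte 1: (c1 xor c0) xor 70 = 01 xor 70 = 71
byte 2: (5a xor 39) xor 64 = 63 xor 64 = 07
byte 3: (91 xor 1d) xor 61 = 8c xor 61 = ed
byte 4: (df xor fa) xor 74 = 25 xor 74 = 51
byte 5: (df xor 6c) xor 65 = b3 xor 65 = d6
byte 6: (77 xor 52) xor 20 = 25 xor 20 = 05
byte 7: (ec xor 19) xor 47 = f5 xor 47 = b2
byte 8: (83 xor d5) xor 45 = 56 xor 45 = 13
byte 9: (39 xor ab) xor 54 = 92 xor 54 = c6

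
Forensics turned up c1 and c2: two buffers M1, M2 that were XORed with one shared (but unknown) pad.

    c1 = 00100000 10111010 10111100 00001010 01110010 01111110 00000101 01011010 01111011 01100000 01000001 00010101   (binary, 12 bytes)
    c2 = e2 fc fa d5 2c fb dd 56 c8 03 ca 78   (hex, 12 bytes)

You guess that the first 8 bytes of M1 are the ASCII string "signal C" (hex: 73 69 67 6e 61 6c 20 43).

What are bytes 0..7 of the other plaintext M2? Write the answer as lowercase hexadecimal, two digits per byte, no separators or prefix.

First, c1 ⊕ c2 = (M1 ⊕ K) ⊕ (M2 ⊕ K) = M1 ⊕ M2, so the key drops out. Then M2 = (M1 ⊕ M2) ⊕ M1 over the first 8 bytes.
byte 0: (20 ^ e2) ^ 73 = c2 ^ 73 = b1
byte 1: (ba ^ fc) ^ 69 = 46 ^ 69 = 2f
byte 2: (bc ^ fa) ^ 67 = 46 ^ 67 = 21
byte 3: (0a ^ d5) ^ 6e = df ^ 6e = b1
byte 4: (72 ^ 2c) ^ 61 = 5e ^ 61 = 3f
byte 5: (7e ^ fb) ^ 6c = 85 ^ 6c = e9
byte 6: (05 ^ dd) ^ 20 = d8 ^ 20 = f8
byte 7: (5a ^ 56) ^ 43 = 0c ^ 43 = 4f

b12f21b13fe9f84f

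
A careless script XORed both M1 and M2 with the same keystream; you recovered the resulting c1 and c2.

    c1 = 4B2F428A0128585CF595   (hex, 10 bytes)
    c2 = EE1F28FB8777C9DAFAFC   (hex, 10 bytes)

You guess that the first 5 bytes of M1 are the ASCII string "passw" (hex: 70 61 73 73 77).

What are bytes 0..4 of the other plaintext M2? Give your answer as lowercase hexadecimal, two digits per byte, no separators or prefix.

d5511902f1

First, c1 ⊕ c2 = (M1 ⊕ K) ⊕ (M2 ⊕ K) = M1 ⊕ M2, so the key drops out. Then M2 = (M1 ⊕ M2) ⊕ M1 over the first 5 bytes.
byte 0: (4b XOR ee) XOR 70 = a5 XOR 70 = d5
byte 1: (2f XOR 1f) XOR 61 = 30 XOR 61 = 51
byte 2: (42 XOR 28) XOR 73 = 6a XOR 73 = 19
byte 3: (8a XOR fb) XOR 73 = 71 XOR 73 = 02
byte 4: (01 XOR 87) XOR 77 = 86 XOR 77 = f1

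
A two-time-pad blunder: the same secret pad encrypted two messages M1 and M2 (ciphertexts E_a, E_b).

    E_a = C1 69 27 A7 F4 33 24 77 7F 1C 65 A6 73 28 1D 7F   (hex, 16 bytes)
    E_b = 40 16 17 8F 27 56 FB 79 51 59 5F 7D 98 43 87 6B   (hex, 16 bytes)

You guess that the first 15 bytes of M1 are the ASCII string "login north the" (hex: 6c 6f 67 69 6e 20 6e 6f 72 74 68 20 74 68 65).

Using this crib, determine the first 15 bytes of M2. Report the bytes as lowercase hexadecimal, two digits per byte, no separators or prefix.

ed105741bd45b1615c3152fb9f03ff

First, E_a ⊕ E_b = (M1 ⊕ K) ⊕ (M2 ⊕ K) = M1 ⊕ M2, so the key drops out. Then M2 = (M1 ⊕ M2) ⊕ M1 over the first 15 bytes.
byte 0: (c1 ⊕ 40) ⊕ 6c = 81 ⊕ 6c = ed
byte 1: (69 ⊕ 16) ⊕ 6f = 7f ⊕ 6f = 10
byte 2: (27 ⊕ 17) ⊕ 67 = 30 ⊕ 67 = 57
byte 3: (a7 ⊕ 8f) ⊕ 69 = 28 ⊕ 69 = 41
byte 4: (f4 ⊕ 27) ⊕ 6e = d3 ⊕ 6e = bd
byte 5: (33 ⊕ 56) ⊕ 20 = 65 ⊕ 20 = 45
byte 6: (24 ⊕ fb) ⊕ 6e = df ⊕ 6e = b1
byte 7: (77 ⊕ 79) ⊕ 6f = 0e ⊕ 6f = 61
byte 8: (7f ⊕ 51) ⊕ 72 = 2e ⊕ 72 = 5c
byte 9: (1c ⊕ 59) ⊕ 74 = 45 ⊕ 74 = 31
byte 10: (65 ⊕ 5f) ⊕ 68 = 3a ⊕ 68 = 52
byte 11: (a6 ⊕ 7d) ⊕ 20 = db ⊕ 20 = fb
byte 12: (73 ⊕ 98) ⊕ 74 = eb ⊕ 74 = 9f
byte 13: (28 ⊕ 43) ⊕ 68 = 6b ⊕ 68 = 03
byte 14: (1d ⊕ 87) ⊕ 65 = 9a ⊕ 65 = ff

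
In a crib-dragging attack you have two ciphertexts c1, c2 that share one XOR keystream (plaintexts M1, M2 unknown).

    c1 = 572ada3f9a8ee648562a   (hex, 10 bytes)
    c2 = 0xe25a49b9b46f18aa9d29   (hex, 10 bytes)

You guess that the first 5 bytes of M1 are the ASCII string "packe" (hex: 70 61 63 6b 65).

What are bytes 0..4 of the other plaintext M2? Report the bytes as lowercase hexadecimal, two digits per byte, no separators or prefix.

First, c1 ⊕ c2 = (M1 ⊕ K) ⊕ (M2 ⊕ K) = M1 ⊕ M2, so the key drops out. Then M2 = (M1 ⊕ M2) ⊕ M1 over the first 5 bytes.
byte 0: (57 ⊕ e2) ⊕ 70 = b5 ⊕ 70 = c5
byte 1: (2a ⊕ 5a) ⊕ 61 = 70 ⊕ 61 = 11
byte 2: (da ⊕ 49) ⊕ 63 = 93 ⊕ 63 = f0
byte 3: (3f ⊕ b9) ⊕ 6b = 86 ⊕ 6b = ed
byte 4: (9a ⊕ b4) ⊕ 65 = 2e ⊕ 65 = 4b

c511f0ed4b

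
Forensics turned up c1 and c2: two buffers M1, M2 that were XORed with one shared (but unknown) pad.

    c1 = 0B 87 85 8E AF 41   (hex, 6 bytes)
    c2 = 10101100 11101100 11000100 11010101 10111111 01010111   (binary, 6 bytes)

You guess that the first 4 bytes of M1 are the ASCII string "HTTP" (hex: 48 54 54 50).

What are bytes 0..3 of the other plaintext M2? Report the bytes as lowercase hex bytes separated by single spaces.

ef 3f 15 0b

First, c1 ⊕ c2 = (M1 ⊕ K) ⊕ (M2 ⊕ K) = M1 ⊕ M2, so the key drops out. Then M2 = (M1 ⊕ M2) ⊕ M1 over the first 4 bytes.
byte 0: (0b ^ ac) ^ 48 = a7 ^ 48 = ef
byte 1: (87 ^ ec) ^ 54 = 6b ^ 54 = 3f
byte 2: (85 ^ c4) ^ 54 = 41 ^ 54 = 15
byte 3: (8e ^ d5) ^ 50 = 5b ^ 50 = 0b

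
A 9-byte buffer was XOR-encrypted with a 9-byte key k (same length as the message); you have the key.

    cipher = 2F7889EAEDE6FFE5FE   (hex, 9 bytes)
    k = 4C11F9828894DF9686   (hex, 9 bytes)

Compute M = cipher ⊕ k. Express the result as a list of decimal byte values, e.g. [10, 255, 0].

[99, 105, 112, 104, 101, 114, 32, 115, 120]

2f xor 4c = 63
78 xor 11 = 69
89 xor f9 = 70
ea xor 82 = 68
ed xor 88 = 65
e6 xor 94 = 72
ff xor df = 20
e5 xor 96 = 73
fe xor 86 = 78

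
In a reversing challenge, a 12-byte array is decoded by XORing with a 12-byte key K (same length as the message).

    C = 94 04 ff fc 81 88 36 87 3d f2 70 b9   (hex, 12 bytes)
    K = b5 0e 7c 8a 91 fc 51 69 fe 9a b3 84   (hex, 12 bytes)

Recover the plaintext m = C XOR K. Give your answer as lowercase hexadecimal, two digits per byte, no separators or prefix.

210a8376107467eec368c33d

XOR is its own inverse, so applying the key byte-wise gives the result directly.
94 ^ b5 = 21
04 ^ 0e = 0a
ff ^ 7c = 83
fc ^ 8a = 76
81 ^ 91 = 10
88 ^ fc = 74
36 ^ 51 = 67
87 ^ 69 = ee
3d ^ fe = c3
f2 ^ 9a = 68
70 ^ b3 = c3
b9 ^ 84 = 3d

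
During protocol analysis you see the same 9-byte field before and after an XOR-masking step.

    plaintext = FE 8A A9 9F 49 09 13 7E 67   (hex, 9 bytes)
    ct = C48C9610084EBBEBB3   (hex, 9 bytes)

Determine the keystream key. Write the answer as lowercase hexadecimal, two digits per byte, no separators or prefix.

Since ct = plaintext ⊕ key, XORing both sides with plaintext gives key = plaintext ⊕ ct.
fe ^ c4 = 3a
8a ^ 8c = 06
a9 ^ 96 = 3f
9f ^ 10 = 8f
49 ^ 08 = 41
09 ^ 4e = 47
13 ^ bb = a8
7e ^ eb = 95
67 ^ b3 = d4

3a063f8f4147a895d4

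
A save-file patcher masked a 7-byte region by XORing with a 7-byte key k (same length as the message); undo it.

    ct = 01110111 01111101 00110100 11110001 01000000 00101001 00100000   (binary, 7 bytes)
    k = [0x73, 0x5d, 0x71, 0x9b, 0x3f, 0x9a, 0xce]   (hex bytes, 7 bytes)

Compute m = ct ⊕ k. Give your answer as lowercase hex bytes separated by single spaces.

04 20 45 6a 7f b3 ee

XOR is its own inverse, so applying the key byte-wise gives the result directly.
77 xor 73 = 04
7d xor 5d = 20
34 xor 71 = 45
f1 xor 9b = 6a
40 xor 3f = 7f
29 xor 9a = b3
20 xor ce = ee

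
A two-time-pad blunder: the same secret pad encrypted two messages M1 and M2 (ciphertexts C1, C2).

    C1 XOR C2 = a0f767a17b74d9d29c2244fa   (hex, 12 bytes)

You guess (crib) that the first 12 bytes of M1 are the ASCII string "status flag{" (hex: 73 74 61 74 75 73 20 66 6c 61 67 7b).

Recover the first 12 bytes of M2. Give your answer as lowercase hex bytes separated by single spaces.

Since C1 ⊕ C2 = M1 ⊕ M2, XORing with the guessed M1 bytes yields the corresponding M2 bytes: M2 = (C1 ⊕ C2) ⊕ M1.
a0 ^ 73 = d3
f7 ^ 74 = 83
67 ^ 61 = 06
a1 ^ 74 = d5
7b ^ 75 = 0e
74 ^ 73 = 07
d9 ^ 20 = f9
d2 ^ 66 = b4
9c ^ 6c = f0
22 ^ 61 = 43
44 ^ 67 = 23
fa ^ 7b = 81

d3 83 06 d5 0e 07 f9 b4 f0 43 23 81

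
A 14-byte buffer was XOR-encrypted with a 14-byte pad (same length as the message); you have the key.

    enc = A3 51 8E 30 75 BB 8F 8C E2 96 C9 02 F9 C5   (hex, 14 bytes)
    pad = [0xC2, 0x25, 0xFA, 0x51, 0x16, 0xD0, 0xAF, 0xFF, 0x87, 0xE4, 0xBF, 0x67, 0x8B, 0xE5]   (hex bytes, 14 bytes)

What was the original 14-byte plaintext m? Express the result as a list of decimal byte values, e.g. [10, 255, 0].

[97, 116, 116, 97, 99, 107, 32, 115, 101, 114, 118, 101, 114, 32]

163 XOR 194 =  97
 81 XOR  37 = 116
142 XOR 250 = 116
 48 XOR  81 =  97
117 XOR  22 =  99
187 XOR 208 = 107
143 XOR 175 =  32
140 XOR 255 = 115
226 XOR 135 = 101
150 XOR 228 = 114
201 XOR 191 = 118
  2 XOR 103 = 101
249 XOR 139 = 114
197 XOR 229 =  32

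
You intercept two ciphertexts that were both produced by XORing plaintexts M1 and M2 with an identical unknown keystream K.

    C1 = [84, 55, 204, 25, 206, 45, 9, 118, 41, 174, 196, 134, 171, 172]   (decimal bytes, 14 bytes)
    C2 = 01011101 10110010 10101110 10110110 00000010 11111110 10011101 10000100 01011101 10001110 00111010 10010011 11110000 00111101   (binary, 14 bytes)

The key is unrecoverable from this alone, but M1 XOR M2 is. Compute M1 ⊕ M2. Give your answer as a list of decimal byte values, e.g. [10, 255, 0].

C1 ⊕ C2 = (M1 ⊕ K) ⊕ (M2 ⊕ K) = M1 ⊕ M2 — the shared key cancels under XOR.
byte 0: 01010100 XOR 01011101 = 00001001
byte 1: 00110111 XOR 10110010 = 10000101
byte 2: 11001100 XOR 10101110 = 01100010
byte 3: 00011001 XOR 10110110 = 10101111
byte 4: 11001110 XOR 00000010 = 11001100
byte 5: 00101101 XOR 11111110 = 11010011
byte 6: 00001001 XOR 10011101 = 10010100
byte 7: 01110110 XOR 10000100 = 11110010
byte 8: 00101001 XOR 01011101 = 01110100
byte 9: 10101110 XOR 10001110 = 00100000
byte 10: 11000100 XOR 00111010 = 11111110
byte 11: 10000110 XOR 10010011 = 00010101
byte 12: 10101011 XOR 11110000 = 01011011
byte 13: 10101100 XOR 00111101 = 10010001

[9, 133, 98, 175, 204, 211, 148, 242, 116, 32, 254, 21, 91, 145]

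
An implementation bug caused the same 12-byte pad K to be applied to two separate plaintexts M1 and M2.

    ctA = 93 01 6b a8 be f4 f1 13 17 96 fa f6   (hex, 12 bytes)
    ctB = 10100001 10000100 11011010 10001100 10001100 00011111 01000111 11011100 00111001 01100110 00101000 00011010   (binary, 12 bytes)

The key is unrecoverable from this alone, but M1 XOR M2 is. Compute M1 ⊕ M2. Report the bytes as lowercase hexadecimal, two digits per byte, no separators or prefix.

3285b12432ebb6cf2ef0d2ec

ctA ⊕ ctB = (M1 ⊕ K) ⊕ (M2 ⊕ K) = M1 ⊕ M2 — the shared key cancels under XOR.
93 XOR a1 = 32
01 XOR 84 = 85
6b XOR da = b1
a8 XOR 8c = 24
be XOR 8c = 32
f4 XOR 1f = eb
f1 XOR 47 = b6
13 XOR dc = cf
17 XOR 39 = 2e
96 XOR 66 = f0
fa XOR 28 = d2
f6 XOR 1a = ec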